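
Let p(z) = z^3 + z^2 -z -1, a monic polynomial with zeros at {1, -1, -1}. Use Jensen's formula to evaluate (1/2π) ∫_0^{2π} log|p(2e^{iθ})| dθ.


Zeros: -1, -1, 1; r = 2.
Inside |z| < r: -1, -1, 1. Outside (|z| ≥ r): ∅.
p(0) = -1, so log|p(0)| = log(1) = 0.0000.
Apply Jensen: I(r) = log|p(0)| + Σ_k log(r/|z_k|), summed over zeros inside |z| < r.
  log(r/|z_k|) for z_k = 1: log(2/1) = 0.6931
  log(r/|z_k|) for z_k = -1: log(2/1) = 0.6931
  log(r/|z_k|) for z_k = -1: log(2/1) = 0.6931
Sum over inside zeros: 2.0794.
I(r) = log|p(0)| + (inside sum) = 0.0000 + 2.0794 = 2.0794.
Closed form (all zeros inside, monic): I(r) = n·log(r) = 3·log(2) = 2.0794. ✓

I(r) ≈ 2.0794.


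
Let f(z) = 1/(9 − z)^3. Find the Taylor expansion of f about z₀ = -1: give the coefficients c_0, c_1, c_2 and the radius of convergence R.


Let w = z − z₀, so z = z₀ + w.
Then 9 − z = 9 − (z₀ + w) = (9 − z₀) − w = 10 − w.
f(z) = 1/(10 − w)^3 = (1/(10)^3) · (1 − w/(10))^{−3}.
By the binomial series (1−u)^{−3} = Σ_{n≥0} C(n+2, 2) u^n for |u|<1, with u = w/(10):
  c_n = C(n+2, 2) / (10)^(n+3).
  c_0 = 1/(10)^3 = 1/1000.
  c_1 = 3/(10)^4 = 3/10000.
  c_2 = 6/(10)^5 = 3/50000.
The series is valid for |w/d| < 1, i.e. |z − z₀| < |d|.
Radius of convergence: R = |9 − z₀| = |10| = 10 (distance from z₀ to the singularity z = 9).

c_0 = 1/1000, c_1 = 3/10000, c_2 = 3/50000; R = 10.


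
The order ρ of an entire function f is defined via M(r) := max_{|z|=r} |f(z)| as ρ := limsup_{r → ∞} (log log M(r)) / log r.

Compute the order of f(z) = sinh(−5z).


sinh(w) is a linear combination of e^{iw} and e^{−iw} (or e^w, e^{−w} in the hyperbolic case), so |sinh(w)| ≤ e^{|w|}. With w = −5z, |w| ≤ 5|z| + 0 = 5r + 0 on |z| = r, giving M(r) ≤ e^{5r + 0}, so ρ ≤ 1. On a suitable ray (z = it for sin/cos; z = t for sinh/cosh, t real → ∞), |sinh(−5z)| grows like e^{5|t|}/2, so ρ ≥ 1. Hence ρ = 1.
Therefore ρ = 1.

Order ρ = 1.


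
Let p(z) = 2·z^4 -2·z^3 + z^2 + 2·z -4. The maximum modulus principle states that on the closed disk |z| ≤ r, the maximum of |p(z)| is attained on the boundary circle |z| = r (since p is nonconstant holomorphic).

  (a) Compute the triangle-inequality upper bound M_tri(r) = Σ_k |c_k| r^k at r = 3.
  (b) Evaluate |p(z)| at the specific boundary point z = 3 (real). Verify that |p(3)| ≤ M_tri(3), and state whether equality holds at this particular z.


Coefficients: c_0 = -4, c_1 = 2, c_2 = 1, c_3 = -2, c_4 = 2. Radius r = 3.
Part (a). Triangle bound: M_tri(r) = Σ_k |c_k| r^k
  = |-4|·3^0 + |2|·3^1 + |1|·3^2 + |-2|·3^3 + |2|·3^4
  = 4 + 6 + 9 + 54 + 162 = 235.
This bounds M(r) := max_{|z|=r} |p(z)| from above; equality holds iff all terms c_k z^k can be made to align in phase at a single z on |z|=r.
Part (b). At z = 3 (real, on the circle |z| = r):
  p(3) = (-4)·3^0 + (2)·3^1 + (1)·3^2 + (-2)·3^3 + (2)·3^4 = 119.
  |p(3)| = 119.
Check: |p(3)| = 119 ≤ 235 = M_tri(3). ✓ Equality does not hold at z = 3 (the coefficients have mixed signs, so the terms do not all align in phase there).

M_tri(3) = 235; |p(3)| = 119; equality at z=3: no.


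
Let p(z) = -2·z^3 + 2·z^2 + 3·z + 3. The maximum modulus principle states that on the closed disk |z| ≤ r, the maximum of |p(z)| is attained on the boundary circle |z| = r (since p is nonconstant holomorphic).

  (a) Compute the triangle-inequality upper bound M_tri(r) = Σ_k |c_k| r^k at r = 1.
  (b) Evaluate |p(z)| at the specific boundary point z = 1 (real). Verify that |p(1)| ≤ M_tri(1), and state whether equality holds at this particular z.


Coefficients: c_0 = 3, c_1 = 3, c_2 = 2, c_3 = -2. Radius r = 1.
Part (a). Triangle bound: M_tri(r) = Σ_k |c_k| r^k
  = |3|·1^0 + |3|·1^1 + |2|·1^2 + |-2|·1^3
  = 3 + 3 + 2 + 2 = 10.
This bounds M(r) := max_{|z|=r} |p(z)| from above; equality holds iff all terms c_k z^k can be made to align in phase at a single z on |z|=r.
Part (b). At z = 1 (real, on the circle |z| = r):
  p(1) = (3)·1^0 + (3)·1^1 + (2)·1^2 + (-2)·1^3 = 6.
  |p(1)| = 6.
Check: |p(1)| = 6 ≤ 10 = M_tri(1). ✓ Equality does not hold at z = 1 (the coefficients have mixed signs, so the terms do not all align in phase there).

M_tri(1) = 10; |p(1)| = 6; equality at z=1: no.


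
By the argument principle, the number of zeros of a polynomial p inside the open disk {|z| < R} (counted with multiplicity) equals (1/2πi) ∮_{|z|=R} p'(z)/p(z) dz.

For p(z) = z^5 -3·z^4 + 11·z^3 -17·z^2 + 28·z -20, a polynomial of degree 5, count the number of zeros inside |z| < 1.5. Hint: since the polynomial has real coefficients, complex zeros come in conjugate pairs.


The zeros of p are: (1 + 2i), (1 - 2i), (0 + 2i), (0 - 2i), 1.
Their magnitudes are: 2.236, 2.236, 2, 2, 1.
Zeros with |z| < R = 1.5: 1.
Count = 1.
By the argument principle, (1/2πi) ∮_{|z|=R} p'(z)/p(z) dz equals exactly this count.

Number of zeros inside |z| < 1.5: 1.


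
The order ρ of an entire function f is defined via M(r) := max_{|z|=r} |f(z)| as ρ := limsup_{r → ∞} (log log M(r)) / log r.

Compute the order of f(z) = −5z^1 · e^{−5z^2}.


M(r) = max_{|z|=r} |-5|·|z|^1·|e^{−5z^2}| = 5·r^1 · e^{5r^2} (the factors attain their maxima compatibly on |z|=r). Then log M(r) = log 5 + 1·log r + 5r^2, dominated by the last term, so log log M(r) ~ 2·log r. The polynomial factor -5z^1 contributes only a log r term and does not affect the order. ρ = 2.
Therefore ρ = 2.

Order ρ = 2.


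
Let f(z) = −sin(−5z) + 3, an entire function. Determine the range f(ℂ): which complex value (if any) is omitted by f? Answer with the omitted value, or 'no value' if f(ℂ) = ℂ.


Little Picard bounds the complement of f(ℂ) to at most one point.
sin is entire and surjective onto ℂ: for every w ∈ ℂ, sin(ζ) = w has a solution ζ ∈ ℂ (e.g., via the complex inverse arcsin). With ζ = −5z this gives z = ζ/(-5). Then -1·sin(−5z) takes every value in -1·ℂ = ℂ, and adding 3 is a bijection of ℂ. So f is surjective and omits no value. (Note: only on the real line is sin bounded by [−1, 1].)

Omitted value: no value.


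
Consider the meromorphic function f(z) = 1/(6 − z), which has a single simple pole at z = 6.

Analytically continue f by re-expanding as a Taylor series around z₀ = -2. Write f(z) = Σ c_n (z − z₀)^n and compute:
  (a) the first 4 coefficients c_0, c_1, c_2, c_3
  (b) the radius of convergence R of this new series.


Let w = z − z₀, so z = z₀ + w.
Then 6 − z = 6 − (z₀ + w) = (6 − z₀) − w = 8 − w.
f(z) = 1/(8 − w) = (1/(8)) · 1/(1 − w/(8)) = Σ_{n≥0} w^n / (8)^(n+1).
So c_n = 1/(8)^(n+1):
  c_0 = 1/(8)^1 = 1/8.
  c_1 = 1/(8)^2 = 1/64.
  c_2 = 1/(8)^3 = 1/512.
  c_3 = 1/(8)^4 = 1/4096.
The series is valid for |w/d| < 1, i.e. |z − z₀| < |d|.
Radius of convergence: R = |6 − z₀| = |8| = 8 (distance from z₀ to the singularity z = 6).

c_0 = 1/8, c_1 = 1/64, c_2 = 1/512, c_3 = 1/4096; R = 8.


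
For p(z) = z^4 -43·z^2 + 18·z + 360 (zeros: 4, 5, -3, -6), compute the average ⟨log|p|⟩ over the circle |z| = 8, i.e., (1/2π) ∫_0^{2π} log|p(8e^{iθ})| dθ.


Zeros: -6, -3, 4, 5; r = 8.
Inside |z| < r: -6, -3, 4, 5. Outside (|z| ≥ r): ∅.
p(0) = 360, so log|p(0)| = log(360) = 5.8861.
Apply Jensen: I(r) = log|p(0)| + Σ_k log(r/|z_k|), summed over zeros inside |z| < r.
  log(r/|z_k|) for z_k = 4: log(8/4) = 0.6931
  log(r/|z_k|) for z_k = 5: log(8/5) = 0.4700
  log(r/|z_k|) for z_k = -3: log(8/3) = 0.9808
  log(r/|z_k|) for z_k = -6: log(8/6) = 0.2877
Sum over inside zeros: 2.4317.
I(r) = log|p(0)| + (inside sum) = 5.8861 + 2.4317 = 8.3178.
Closed form (all zeros inside, monic): I(r) = n·log(r) = 4·log(8) = 8.3178. ✓

I(r) ≈ 8.3178.


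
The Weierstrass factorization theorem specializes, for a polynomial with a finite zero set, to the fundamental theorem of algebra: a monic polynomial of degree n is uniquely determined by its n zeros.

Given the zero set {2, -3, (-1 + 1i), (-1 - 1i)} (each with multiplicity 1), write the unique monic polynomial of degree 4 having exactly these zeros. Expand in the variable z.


The polynomial is p(z) = ∏_{α ∈ S} (z − α), where S = {2, -3, (-1 + 1i), (-1 - 1i)}.
Expanding the product yields: p(z) = z^4 + 3·z^3 -2·z^2 -10·z -12.
Note conjugate pairs combine to real quadratics: (z − (-1+1i))(z − (-1−1i)) = z² + 2z + 2.
The resulting polynomial has degree 4 and real coefficients as required.

p(z) = z^4 + 3·z^3 -2·z^2 -10·z -12.


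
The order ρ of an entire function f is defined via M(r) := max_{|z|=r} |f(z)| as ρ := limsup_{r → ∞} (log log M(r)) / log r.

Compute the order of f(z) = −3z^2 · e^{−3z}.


M(r) = max_{|z|=r} |-3|·|z|^2·|e^{−3z}| = 3·r^2 · e^{3r^1} (the factors attain their maxima compatibly on |z|=r). Then log M(r) = log 3 + 2·log r + 3r^1, dominated by the last term, so log log M(r) ~ 1·log r. The polynomial factor -3z^2 contributes only a log r term and does not affect the order. ρ = 1.
Therefore ρ = 1.

Order ρ = 1.


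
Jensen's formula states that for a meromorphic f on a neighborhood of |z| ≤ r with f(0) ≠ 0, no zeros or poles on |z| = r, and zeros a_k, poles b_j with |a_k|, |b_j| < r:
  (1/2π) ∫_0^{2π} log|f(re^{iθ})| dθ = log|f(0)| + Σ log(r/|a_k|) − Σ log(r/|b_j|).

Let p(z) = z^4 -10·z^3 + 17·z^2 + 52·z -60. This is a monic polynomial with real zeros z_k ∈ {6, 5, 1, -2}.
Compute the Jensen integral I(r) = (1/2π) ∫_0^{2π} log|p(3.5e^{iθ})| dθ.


Zeros: -2, 1, 5, 6; r = 3.5.
Inside |z| < r: -2, 1. Outside (|z| ≥ r): 5, 6.
p(0) = -60, so log|p(0)| = log(60) = 4.0943.
Apply Jensen: I(r) = log|p(0)| + Σ_k log(r/|z_k|), summed over zeros inside |z| < r.
  log(r/|z_k|) for z_k = 1: log(3.5/1) = 1.2528
  log(r/|z_k|) for z_k = -2: log(3.5/2) = 0.5596
  Outside zeros (5, 6) contribute nothing to the Jensen sum.
Sum over inside zeros: 1.8124.
I(r) = log|p(0)| + (inside sum) = 4.0943 + 1.8124 = 5.9067.
Note: since some zeros are outside |z| ≤ r, the simplified n·log(r) form does NOT apply — only the inside zeros contribute.

I(r) ≈ 5.9067.


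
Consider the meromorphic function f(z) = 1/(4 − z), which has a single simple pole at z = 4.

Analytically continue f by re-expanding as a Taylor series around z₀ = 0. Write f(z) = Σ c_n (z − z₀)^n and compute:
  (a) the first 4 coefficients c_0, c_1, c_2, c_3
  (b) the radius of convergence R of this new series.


Let w = z − z₀, so z = z₀ + w.
Then 4 − z = 4 − (z₀ + w) = (4 − z₀) − w = 4 − w.
f(z) = 1/(4 − w) = (1/(4)) · 1/(1 − w/(4)) = Σ_{n≥0} w^n / (4)^(n+1).
So c_n = 1/(4)^(n+1):
  c_0 = 1/(4)^1 = 1/4.
  c_1 = 1/(4)^2 = 1/16.
  c_2 = 1/(4)^3 = 1/64.
  c_3 = 1/(4)^4 = 1/256.
The series is valid for |w/d| < 1, i.e. |z − z₀| < |d|.
Radius of convergence: R = |4 − z₀| = |4| = 4 (distance from z₀ to the singularity z = 4).

c_0 = 1/4, c_1 = 1/16, c_2 = 1/64, c_3 = 1/256; R = 4.


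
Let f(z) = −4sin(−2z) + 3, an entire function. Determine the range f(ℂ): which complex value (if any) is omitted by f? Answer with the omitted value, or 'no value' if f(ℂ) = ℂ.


Little Picard bounds the complement of f(ℂ) to at most one point.
sin is entire and surjective onto ℂ: for every w ∈ ℂ, sin(ζ) = w has a solution ζ ∈ ℂ (e.g., via the complex inverse arcsin). With ζ = −2z this gives z = ζ/(-2). Then -4·sin(−2z) takes every value in -4·ℂ = ℂ, and adding 3 is a bijection of ℂ. So f is surjective and omits no value. (Note: only on the real line is sin bounded by [−1, 1].)

Omitted value: no value.


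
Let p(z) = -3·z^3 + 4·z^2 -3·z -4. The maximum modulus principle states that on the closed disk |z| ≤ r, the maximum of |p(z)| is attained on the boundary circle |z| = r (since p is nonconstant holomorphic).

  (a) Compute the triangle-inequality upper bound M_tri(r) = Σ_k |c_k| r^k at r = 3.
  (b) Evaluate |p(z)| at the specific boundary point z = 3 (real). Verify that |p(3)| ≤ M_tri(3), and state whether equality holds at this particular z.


Coefficients: c_0 = -4, c_1 = -3, c_2 = 4, c_3 = -3. Radius r = 3.
Part (a). Triangle bound: M_tri(r) = Σ_k |c_k| r^k
  = |-4|·3^0 + |-3|·3^1 + |4|·3^2 + |-3|·3^3
  = 4 + 9 + 36 + 81 = 130.
This bounds M(r) := max_{|z|=r} |p(z)| from above; equality holds iff all terms c_k z^k can be made to align in phase at a single z on |z|=r.
Part (b). At z = 3 (real, on the circle |z| = r):
  p(3) = (-4)·3^0 + (-3)·3^1 + (4)·3^2 + (-3)·3^3 = -58.
  |p(3)| = 58.
Check: |p(3)| = 58 ≤ 130 = M_tri(3). ✓ Equality does not hold at z = 3 (the coefficients have mixed signs, so the terms do not all align in phase there).

M_tri(3) = 130; |p(3)| = 58; equality at z=3: no.


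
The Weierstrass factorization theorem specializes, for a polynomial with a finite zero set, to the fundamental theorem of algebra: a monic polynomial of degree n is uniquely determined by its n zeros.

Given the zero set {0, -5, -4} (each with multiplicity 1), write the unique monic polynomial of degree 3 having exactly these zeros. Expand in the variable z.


The polynomial is p(z) = ∏_{α ∈ S} (z − α), where S = {0, -5, -4}.
Expanding the product yields: p(z) = z^3 + 9·z^2 + 20·z.
The resulting polynomial has degree 3 and real coefficients as required.

p(z) = z^3 + 9·z^2 + 20·z.


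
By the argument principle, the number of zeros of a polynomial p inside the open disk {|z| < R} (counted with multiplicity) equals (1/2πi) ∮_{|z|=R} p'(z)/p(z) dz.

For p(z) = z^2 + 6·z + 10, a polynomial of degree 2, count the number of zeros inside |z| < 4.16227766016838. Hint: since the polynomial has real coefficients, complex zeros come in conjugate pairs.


The zeros of p are: (-3 + 1i), (-3 - 1i).
Their magnitudes are: 3.162, 3.162.
Zeros with |z| < R = 4.16227766016838: (-3 + 1i), (-3 - 1i).
Count = 2.
By the argument principle, (1/2πi) ∮_{|z|=R} p'(z)/p(z) dz equals exactly this count.

Number of zeros inside |z| < 4.16227766016838: 2.


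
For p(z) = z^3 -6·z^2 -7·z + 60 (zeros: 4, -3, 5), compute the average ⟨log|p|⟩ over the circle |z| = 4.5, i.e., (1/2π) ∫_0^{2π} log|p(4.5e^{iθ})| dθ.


Zeros: -3, 4, 5; r = 4.5.
Inside |z| < r: -3, 4. Outside (|z| ≥ r): 5.
p(0) = 60, so log|p(0)| = log(60) = 4.0943.
Apply Jensen: I(r) = log|p(0)| + Σ_k log(r/|z_k|), summed over zeros inside |z| < r.
  log(r/|z_k|) for z_k = 4: log(4.5/4) = 0.1178
  log(r/|z_k|) for z_k = -3: log(4.5/3) = 0.4055
  Outside zeros (5) contribute nothing to the Jensen sum.
Sum over inside zeros: 0.5232.
I(r) = log|p(0)| + (inside sum) = 4.0943 + 0.5232 = 4.6176.
Note: since some zeros are outside |z| ≤ r, the simplified n·log(r) form does NOT apply — only the inside zeros contribute.

I(r) ≈ 4.6176.


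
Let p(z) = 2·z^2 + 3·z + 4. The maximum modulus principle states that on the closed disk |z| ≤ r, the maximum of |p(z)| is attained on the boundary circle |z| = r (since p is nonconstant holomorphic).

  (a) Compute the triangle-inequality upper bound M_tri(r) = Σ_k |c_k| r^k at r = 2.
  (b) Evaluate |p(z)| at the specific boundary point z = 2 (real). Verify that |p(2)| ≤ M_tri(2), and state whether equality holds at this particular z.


Coefficients: c_0 = 4, c_1 = 3, c_2 = 2. Radius r = 2.
Part (a). Triangle bound: M_tri(r) = Σ_k |c_k| r^k
  = |4|·2^0 + |3|·2^1 + |2|·2^2
  = 4 + 6 + 8 = 18.
This bounds M(r) := max_{|z|=r} |p(z)| from above; equality holds iff all terms c_k z^k can be made to align in phase at a single z on |z|=r.
Part (b). At z = 2 (real, on the circle |z| = r):
  p(2) = (4)·2^0 + (3)·2^1 + (2)·2^2 = 18.
  |p(2)| = 18.
Since all nonzero coefficients share the same sign, |p(2)| = 18 = M_tri(2); the triangle bound is attained at z = 2, so in fact M(r) = 18.

M_tri(2) = 18; |p(2)| = 18; equality at z=2: yes.


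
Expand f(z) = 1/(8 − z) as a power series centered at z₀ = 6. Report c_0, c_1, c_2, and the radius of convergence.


Let w = z − z₀, so z = z₀ + w.
Then 8 − z = 8 − (z₀ + w) = (8 − z₀) − w = 2 − w.
f(z) = 1/(2 − w) = (1/(2)) · 1/(1 − w/(2)) = Σ_{n≥0} w^n / (2)^(n+1).
So c_n = 1/(2)^(n+1):
  c_0 = 1/(2)^1 = 1/2.
  c_1 = 1/(2)^2 = 1/4.
  c_2 = 1/(2)^3 = 1/8.
The series is valid for |w/d| < 1, i.e. |z − z₀| < |d|.
Radius of convergence: R = |8 − z₀| = |2| = 2 (distance from z₀ to the singularity z = 8).

c_0 = 1/2, c_1 = 1/4, c_2 = 1/8; R = 2.


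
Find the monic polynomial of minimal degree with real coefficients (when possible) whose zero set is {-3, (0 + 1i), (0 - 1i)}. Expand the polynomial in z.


The polynomial is p(z) = ∏_{α ∈ S} (z − α), where S = {-3, (0 + 1i), (0 - 1i)}.
Expanding the product yields: p(z) = z^3 + 3·z^2 + z + 3.
Note conjugate pairs combine to real quadratics: (z − (0+1i))(z − (0−1i)) = z² + 1.
The resulting polynomial has degree 3 and real coefficients as required.

p(z) = z^3 + 3·z^2 + z + 3.


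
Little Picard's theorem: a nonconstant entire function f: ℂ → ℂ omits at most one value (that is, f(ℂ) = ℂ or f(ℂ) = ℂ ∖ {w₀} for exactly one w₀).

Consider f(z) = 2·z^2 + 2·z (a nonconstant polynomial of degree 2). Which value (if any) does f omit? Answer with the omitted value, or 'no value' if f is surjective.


Little Picard bounds the complement of f(ℂ) to at most one point.
For every w ∈ ℂ, the equation p(z) − w = 0 is a nonconstant polynomial in z and hence has at least one root by the fundamental theorem of algebra. So p is surjective onto ℂ, omitting no value.

Omitted value: no value.


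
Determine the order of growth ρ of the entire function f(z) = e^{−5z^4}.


|e^{−5z^4}| = e^{Re(-5·z^4) + 0} ≤ e^{5|z|^4 + 0} = e^{5r^4 + 0} on |z| = r, so ρ ≤ 4. Choosing z on |z|=r so that -5·z^4 is real positive (always possible by picking arg z appropriately) gives |f(z)| = e^{5r^4 + 0}, matching the bound. The additive constant 0 does not affect log log M(r) ~ 4·log r. Hence ρ = 4.
Therefore ρ = 4.

Order ρ = 4.


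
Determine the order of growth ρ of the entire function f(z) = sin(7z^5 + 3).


Write sin(w) = (e^{iw} ± e^{−iw})/(2 or 2i), so |sin(w)| ≤ e^{|w|}. With w = 7z^5 + 3, |w| ≤ 7r^5 + 3 on |z|=r, giving M(r) ≤ e^{7r^5 + 3} and ρ ≤ 5. For the lower bound, choose z on |z|=r with 7z^5 purely imaginary of modulus 7r^5; then |sin(7z^5 + 3)| grows like e^{7r^5}/2, so ρ ≥ 5. Hence ρ = 5.
Therefore ρ = 5.

Order ρ = 5.


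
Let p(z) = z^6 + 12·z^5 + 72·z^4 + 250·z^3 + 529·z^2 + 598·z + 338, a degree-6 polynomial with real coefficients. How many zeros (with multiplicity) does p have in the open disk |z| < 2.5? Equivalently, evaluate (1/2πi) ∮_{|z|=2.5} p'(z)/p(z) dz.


The zeros of p are: (-3 + 2i), (-3 - 2i), (-1 + 1i), (-1 - 1i), (-2 + 3i), (-2 - 3i).
Their magnitudes are: 3.606, 3.606, 1.414, 1.414, 3.606, 3.606.
Zeros with |z| < R = 2.5: (-1 + 1i), (-1 - 1i).
Count = 2.
By the argument principle, (1/2πi) ∮_{|z|=R} p'(z)/p(z) dz equals exactly this count.

Number of zeros inside |z| < 2.5: 2.


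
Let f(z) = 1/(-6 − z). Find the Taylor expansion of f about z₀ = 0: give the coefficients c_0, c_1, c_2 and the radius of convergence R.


Let w = z − z₀, so z = z₀ + w.
Then -6 − z = -6 − (z₀ + w) = (-6 − z₀) − w = -6 − w.
f(z) = 1/(-6 − w) = (1/(-6)) · 1/(1 − w/(-6)) = Σ_{n≥0} w^n / (-6)^(n+1).
So c_n = 1/(-6)^(n+1):
  c_0 = 1/(-6)^1 = -1/6.
  c_1 = 1/(-6)^2 = 1/36.
  c_2 = 1/(-6)^3 = -1/216.
The series is valid for |w/d| < 1, i.e. |z − z₀| < |d|.
Radius of convergence: R = |-6 − z₀| = |-6| = 6 (distance from z₀ to the singularity z = -6).

c_0 = -1/6, c_1 = 1/36, c_2 = -1/216; R = 6.


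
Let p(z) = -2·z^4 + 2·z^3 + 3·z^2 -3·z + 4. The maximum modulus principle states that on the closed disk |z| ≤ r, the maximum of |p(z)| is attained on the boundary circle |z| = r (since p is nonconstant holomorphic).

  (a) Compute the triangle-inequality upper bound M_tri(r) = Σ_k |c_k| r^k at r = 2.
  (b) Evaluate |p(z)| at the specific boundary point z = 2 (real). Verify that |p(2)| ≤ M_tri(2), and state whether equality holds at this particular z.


Coefficients: c_0 = 4, c_1 = -3, c_2 = 3, c_3 = 2, c_4 = -2. Radius r = 2.
Part (a). Triangle bound: M_tri(r) = Σ_k |c_k| r^k
  = |4|·2^0 + |-3|·2^1 + |3|·2^2 + |2|·2^3 + |-2|·2^4
  = 4 + 6 + 12 + 16 + 32 = 70.
This bounds M(r) := max_{|z|=r} |p(z)| from above; equality holds iff all terms c_k z^k can be made to align in phase at a single z on |z|=r.
Part (b). At z = 2 (real, on the circle |z| = r):
  p(2) = (4)·2^0 + (-3)·2^1 + (3)·2^2 + (2)·2^3 + (-2)·2^4 = -6.
  |p(2)| = 6.
Check: |p(2)| = 6 ≤ 70 = M_tri(2). ✓ Equality does not hold at z = 2 (the coefficients have mixed signs, so the terms do not all align in phase there).

M_tri(2) = 70; |p(2)| = 6; equality at z=2: no.


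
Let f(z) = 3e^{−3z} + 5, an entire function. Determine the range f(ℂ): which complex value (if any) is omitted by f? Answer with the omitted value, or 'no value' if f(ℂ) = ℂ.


Little Picard bounds the complement of f(ℂ) to at most one point.
e^{−3z} is never zero on ℂ, so 3·e^{−3z} takes every value in ℂ ∖ {0}. Adding 5 shifts the range to ℂ ∖ {5}. Thus f omits exactly the value 5.

Omitted value: 5.


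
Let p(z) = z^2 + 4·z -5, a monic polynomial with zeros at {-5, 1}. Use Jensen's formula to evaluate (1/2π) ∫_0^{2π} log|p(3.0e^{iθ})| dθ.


Zeros: -5, 1; r = 3.0.
Inside |z| < r: 1. Outside (|z| ≥ r): -5.
p(0) = -5, so log|p(0)| = log(5) = 1.6094.
Apply Jensen: I(r) = log|p(0)| + Σ_k log(r/|z_k|), summed over zeros inside |z| < r.
  log(r/|z_k|) for z_k = 1: log(3.0/1) = 1.0986
  Outside zeros (-5) contribute nothing to the Jensen sum.
Sum over inside zeros: 1.0986.
I(r) = log|p(0)| + (inside sum) = 1.6094 + 1.0986 = 2.7081.
Note: since some zeros are outside |z| ≤ r, the simplified n·log(r) form does NOT apply — only the inside zeros contribute.

I(r) ≈ 2.7081.


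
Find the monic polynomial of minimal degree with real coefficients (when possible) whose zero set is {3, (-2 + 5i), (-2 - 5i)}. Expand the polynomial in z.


The polynomial is p(z) = ∏_{α ∈ S} (z − α), where S = {3, (-2 + 5i), (-2 - 5i)}.
Expanding the product yields: p(z) = z^3 + z^2 + 17·z -87.
Note conjugate pairs combine to real quadratics: (z − (-2+5i))(z − (-2−5i)) = z² + 4z + 29.
The resulting polynomial has degree 3 and real coefficients as required.

p(z) = z^3 + z^2 + 17·z -87.


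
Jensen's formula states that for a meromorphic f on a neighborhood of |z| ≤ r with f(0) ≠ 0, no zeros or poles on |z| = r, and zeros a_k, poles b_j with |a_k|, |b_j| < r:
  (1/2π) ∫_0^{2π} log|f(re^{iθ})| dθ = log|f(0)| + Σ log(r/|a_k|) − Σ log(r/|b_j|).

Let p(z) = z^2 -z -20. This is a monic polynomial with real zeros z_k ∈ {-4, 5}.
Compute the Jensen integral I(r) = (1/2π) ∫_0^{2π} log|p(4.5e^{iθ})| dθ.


Zeros: -4, 5; r = 4.5.
Inside |z| < r: -4. Outside (|z| ≥ r): 5.
p(0) = -20, so log|p(0)| = log(20) = 2.9957.
Apply Jensen: I(r) = log|p(0)| + Σ_k log(r/|z_k|), summed over zeros inside |z| < r.
  log(r/|z_k|) for z_k = -4: log(4.5/4) = 0.1178
  Outside zeros (5) contribute nothing to the Jensen sum.
Sum over inside zeros: 0.1178.
I(r) = log|p(0)| + (inside sum) = 2.9957 + 0.1178 = 3.1135.
Note: since some zeros are outside |z| ≤ r, the simplified n·log(r) form does NOT apply — only the inside zeros contribute.

I(r) ≈ 3.1135.


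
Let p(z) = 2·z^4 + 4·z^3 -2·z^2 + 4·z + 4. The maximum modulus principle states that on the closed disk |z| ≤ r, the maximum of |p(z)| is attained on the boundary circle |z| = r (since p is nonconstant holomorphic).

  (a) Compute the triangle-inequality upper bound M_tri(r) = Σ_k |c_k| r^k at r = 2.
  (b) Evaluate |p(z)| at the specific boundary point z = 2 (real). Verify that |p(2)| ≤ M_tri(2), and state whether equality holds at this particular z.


Coefficients: c_0 = 4, c_1 = 4, c_2 = -2, c_3 = 4, c_4 = 2. Radius r = 2.
Part (a). Triangle bound: M_tri(r) = Σ_k |c_k| r^k
  = |4|·2^0 + |4|·2^1 + |-2|·2^2 + |4|·2^3 + |2|·2^4
  = 4 + 8 + 8 + 32 + 32 = 84.
This bounds M(r) := max_{|z|=r} |p(z)| from above; equality holds iff all terms c_k z^k can be made to align in phase at a single z on |z|=r.
Part (b). At z = 2 (real, on the circle |z| = r):
  p(2) = (4)·2^0 + (4)·2^1 + (-2)·2^2 + (4)·2^3 + (2)·2^4 = 68.
  |p(2)| = 68.
Check: |p(2)| = 68 ≤ 84 = M_tri(2). ✓ Equality does not hold at z = 2 (the coefficients have mixed signs, so the terms do not all align in phase there).

M_tri(2) = 84; |p(2)| = 68; equality at z=2: no.


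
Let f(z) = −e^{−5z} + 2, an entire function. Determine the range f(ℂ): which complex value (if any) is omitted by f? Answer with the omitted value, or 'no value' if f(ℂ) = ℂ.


Little Picard bounds the complement of f(ℂ) to at most one point.
e^{−5z} is never zero on ℂ, so -1·e^{−5z} takes every value in ℂ ∖ {0}. Adding 2 shifts the range to ℂ ∖ {2}. Thus f omits exactly the value 2.

Omitted value: 2.


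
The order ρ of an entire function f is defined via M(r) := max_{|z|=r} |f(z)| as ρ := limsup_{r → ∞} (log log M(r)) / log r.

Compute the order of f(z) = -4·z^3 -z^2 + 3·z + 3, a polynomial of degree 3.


|f(z)| ≤ Σ|c_k|·r^k = O(r^3) as r → ∞. Polynomial growth is O(e^{r^ε}) for every ε > 0 (since r^3/e^{r^ε} → 0), so ρ ≤ ε for all ε > 0, i.e. ρ = 0. Every nonconstant polynomial has order 0.
Therefore ρ = 0.

Order ρ = 0.


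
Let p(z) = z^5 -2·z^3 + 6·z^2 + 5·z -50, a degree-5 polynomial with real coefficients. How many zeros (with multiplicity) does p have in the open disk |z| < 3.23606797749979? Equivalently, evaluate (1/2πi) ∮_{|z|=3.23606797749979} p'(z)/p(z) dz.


The zeros of p are: (1 + 2i), (1 - 2i), 2, (-2 + 1i), (-2 - 1i).
Their magnitudes are: 2.236, 2.236, 2, 2.236, 2.236.
Zeros with |z| < R = 3.23606797749979: (1 + 2i), (1 - 2i), 2, (-2 + 1i), (-2 - 1i).
Count = 5.
By the argument principle, (1/2πi) ∮_{|z|=R} p'(z)/p(z) dz equals exactly this count.

Number of zeros inside |z| < 3.23606797749979: 5.


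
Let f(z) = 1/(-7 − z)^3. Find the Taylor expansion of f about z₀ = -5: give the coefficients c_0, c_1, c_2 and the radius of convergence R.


Let w = z − z₀, so z = z₀ + w.
Then -7 − z = -7 − (z₀ + w) = (-7 − z₀) − w = -2 − w.
f(z) = 1/(-2 − w)^3 = (1/(-2)^3) · (1 − w/(-2))^{−3}.
By the binomial series (1−u)^{−3} = Σ_{n≥0} C(n+2, 2) u^n for |u|<1, with u = w/(-2):
  c_n = C(n+2, 2) / (-2)^(n+3).
  c_0 = 1/(-2)^3 = -1/8.
  c_1 = 3/(-2)^4 = 3/16.
  c_2 = 6/(-2)^5 = -3/16.
The series is valid for |w/d| < 1, i.e. |z − z₀| < |d|.
Radius of convergence: R = |-7 − z₀| = |-2| = 2 (distance from z₀ to the singularity z = -7).

c_0 = -1/8, c_1 = 3/16, c_2 = -3/16; R = 2.


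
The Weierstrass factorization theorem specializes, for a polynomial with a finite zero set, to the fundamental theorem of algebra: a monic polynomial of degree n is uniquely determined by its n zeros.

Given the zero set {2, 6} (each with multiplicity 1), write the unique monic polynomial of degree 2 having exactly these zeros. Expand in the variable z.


The polynomial is p(z) = ∏_{α ∈ S} (z − α), where S = {2, 6}.
Expanding the product yields: p(z) = z^2 -8·z + 12.
The resulting polynomial has degree 2 and real coefficients as required.

p(z) = z^2 -8·z + 12.


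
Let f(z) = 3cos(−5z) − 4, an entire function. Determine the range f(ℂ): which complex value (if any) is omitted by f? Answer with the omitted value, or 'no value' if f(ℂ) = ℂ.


Little Picard bounds the complement of f(ℂ) to at most one point.
cos is entire and surjective onto ℂ: for every w ∈ ℂ, cos(ζ) = w has a solution ζ ∈ ℂ (e.g., via the complex inverse arccos). With ζ = −5z this gives z = ζ/(-5). Then 3·cos(−5z) takes every value in 3·ℂ = ℂ, and adding -4 is a bijection of ℂ. So f is surjective and omits no value. (Note: only on the real line is cos bounded by [−1, 1].)

Omitted value: no value.


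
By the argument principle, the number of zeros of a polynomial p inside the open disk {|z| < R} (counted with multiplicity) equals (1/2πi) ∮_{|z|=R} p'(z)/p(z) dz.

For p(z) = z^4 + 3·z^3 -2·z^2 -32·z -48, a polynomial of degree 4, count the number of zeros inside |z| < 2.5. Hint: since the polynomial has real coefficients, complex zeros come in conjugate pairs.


The zeros of p are: 3, (-2 + 2i), (-2 - 2i), -2.
Their magnitudes are: 3, 2.828, 2.828, 2.
Zeros with |z| < R = 2.5: -2.
Count = 1.
By the argument principle, (1/2πi) ∮_{|z|=R} p'(z)/p(z) dz equals exactly this count.

Number of zeros inside |z| < 2.5: 1.


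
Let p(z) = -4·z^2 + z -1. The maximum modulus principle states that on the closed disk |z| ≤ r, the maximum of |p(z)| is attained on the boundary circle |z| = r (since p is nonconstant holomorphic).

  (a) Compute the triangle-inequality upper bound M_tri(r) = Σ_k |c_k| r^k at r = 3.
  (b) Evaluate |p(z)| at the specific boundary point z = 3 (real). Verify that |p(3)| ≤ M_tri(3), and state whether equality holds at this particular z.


Coefficients: c_0 = -1, c_1 = 1, c_2 = -4. Radius r = 3.
Part (a). Triangle bound: M_tri(r) = Σ_k |c_k| r^k
  = |-1|·3^0 + |1|·3^1 + |-4|·3^2
  = 1 + 3 + 36 = 40.
This bounds M(r) := max_{|z|=r} |p(z)| from above; equality holds iff all terms c_k z^k can be made to align in phase at a single z on |z|=r.
Part (b). At z = 3 (real, on the circle |z| = r):
  p(3) = (-1)·3^0 + (1)·3^1 + (-4)·3^2 = -34.
  |p(3)| = 34.
Check: |p(3)| = 34 ≤ 40 = M_tri(3). ✓ Equality does not hold at z = 3 (the coefficients have mixed signs, so the terms do not all align in phase there).

M_tri(3) = 40; |p(3)| = 34; equality at z=3: no.


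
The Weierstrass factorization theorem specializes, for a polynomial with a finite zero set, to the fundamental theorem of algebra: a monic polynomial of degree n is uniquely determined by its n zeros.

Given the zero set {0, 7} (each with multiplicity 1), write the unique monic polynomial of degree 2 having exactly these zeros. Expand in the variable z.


The polynomial is p(z) = ∏_{α ∈ S} (z − α), where S = {0, 7}.
Expanding the product yields: p(z) = z^2 -7·z.
The resulting polynomial has degree 2 and real coefficients as required.

p(z) = z^2 -7·z.


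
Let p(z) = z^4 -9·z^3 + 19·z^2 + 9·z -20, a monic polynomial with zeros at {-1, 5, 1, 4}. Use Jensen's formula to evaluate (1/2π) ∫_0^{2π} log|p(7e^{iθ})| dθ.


Zeros: -1, 1, 4, 5; r = 7.
Inside |z| < r: -1, 1, 4, 5. Outside (|z| ≥ r): ∅.
p(0) = -20, so log|p(0)| = log(20) = 2.9957.
Apply Jensen: I(r) = log|p(0)| + Σ_k log(r/|z_k|), summed over zeros inside |z| < r.
  log(r/|z_k|) for z_k = -1: log(7/1) = 1.9459
  log(r/|z_k|) for z_k = 5: log(7/5) = 0.3365
  log(r/|z_k|) for z_k = 1: log(7/1) = 1.9459
  log(r/|z_k|) for z_k = 4: log(7/4) = 0.5596
Sum over inside zeros: 4.7879.
I(r) = log|p(0)| + (inside sum) = 2.9957 + 4.7879 = 7.7836.
Closed form (all zeros inside, monic): I(r) = n·log(r) = 4·log(7) = 7.7836. ✓

I(r) ≈ 7.7836.


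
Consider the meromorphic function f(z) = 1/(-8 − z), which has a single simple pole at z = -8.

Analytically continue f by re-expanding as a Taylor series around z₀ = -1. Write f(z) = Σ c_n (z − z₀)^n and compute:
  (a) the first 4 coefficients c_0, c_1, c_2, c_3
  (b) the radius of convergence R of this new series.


Let w = z − z₀, so z = z₀ + w.
Then -8 − z = -8 − (z₀ + w) = (-8 − z₀) − w = -7 − w.
f(z) = 1/(-7 − w) = (1/(-7)) · 1/(1 − w/(-7)) = Σ_{n≥0} w^n / (-7)^(n+1).
So c_n = 1/(-7)^(n+1):
  c_0 = 1/(-7)^1 = -1/7.
  c_1 = 1/(-7)^2 = 1/49.
  c_2 = 1/(-7)^3 = -1/343.
  c_3 = 1/(-7)^4 = 1/2401.
The series is valid for |w/d| < 1, i.e. |z − z₀| < |d|.
Radius of convergence: R = |-8 − z₀| = |-7| = 7 (distance from z₀ to the singularity z = -8).

c_0 = -1/7, c_1 = 1/49, c_2 = -1/343, c_3 = 1/2401; R = 7.


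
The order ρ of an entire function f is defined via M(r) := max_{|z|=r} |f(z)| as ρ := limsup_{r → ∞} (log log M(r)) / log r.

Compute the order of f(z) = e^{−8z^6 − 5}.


|e^{−8z^6 − 5}| = e^{Re(-8·z^6) + -5} ≤ e^{8|z|^6 + -5} = e^{8r^6 + -5} on |z| = r, so ρ ≤ 6. Choosing z on |z|=r so that -8·z^6 is real positive (always possible by picking arg z appropriately) gives |f(z)| = e^{8r^6 + -5}, matching the bound. The additive constant -5 does not affect log log M(r) ~ 6·log r. Hence ρ = 6.
Therefore ρ = 6.

Order ρ = 6.


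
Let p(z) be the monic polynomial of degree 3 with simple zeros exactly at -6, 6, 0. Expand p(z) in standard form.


The polynomial is p(z) = ∏_{α ∈ S} (z − α), where S = {-6, 6, 0}.
Expanding the product yields: p(z) = z^3 -36·z.
The resulting polynomial has degree 3 and real coefficients as required.

p(z) = z^3 -36·z.


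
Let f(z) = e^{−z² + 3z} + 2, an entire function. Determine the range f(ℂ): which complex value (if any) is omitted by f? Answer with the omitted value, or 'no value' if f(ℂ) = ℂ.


Little Picard bounds the complement of f(ℂ) to at most one point.
The exponent g(z) = −z² + 3z is a nonconstant polynomial, hence surjective onto ℂ. So e^{g(z)} takes every value in {e^w : w ∈ ℂ} = ℂ ∖ {0}. Adding 2 shifts the range to ℂ ∖ {2}. f omits exactly 2.

Omitted value: 2.


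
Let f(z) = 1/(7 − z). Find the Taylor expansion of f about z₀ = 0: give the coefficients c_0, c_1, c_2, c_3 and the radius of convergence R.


Let w = z − z₀, so z = z₀ + w.
Then 7 − z = 7 − (z₀ + w) = (7 − z₀) − w = 7 − w.
f(z) = 1/(7 − w) = (1/(7)) · 1/(1 − w/(7)) = Σ_{n≥0} w^n / (7)^(n+1).
So c_n = 1/(7)^(n+1):
  c_0 = 1/(7)^1 = 1/7.
  c_1 = 1/(7)^2 = 1/49.
  c_2 = 1/(7)^3 = 1/343.
  c_3 = 1/(7)^4 = 1/2401.
The series is valid for |w/d| < 1, i.e. |z − z₀| < |d|.
Radius of convergence: R = |7 − z₀| = |7| = 7 (distance from z₀ to the singularity z = 7).

c_0 = 1/7, c_1 = 1/49, c_2 = 1/343, c_3 = 1/2401; R = 7.


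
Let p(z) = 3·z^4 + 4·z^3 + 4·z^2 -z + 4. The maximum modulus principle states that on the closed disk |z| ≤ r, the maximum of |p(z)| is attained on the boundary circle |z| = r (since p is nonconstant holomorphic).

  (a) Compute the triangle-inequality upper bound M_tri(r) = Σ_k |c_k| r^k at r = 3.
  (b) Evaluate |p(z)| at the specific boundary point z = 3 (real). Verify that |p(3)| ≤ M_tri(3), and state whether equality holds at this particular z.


Coefficients: c_0 = 4, c_1 = -1, c_2 = 4, c_3 = 4, c_4 = 3. Radius r = 3.
Part (a). Triangle bound: M_tri(r) = Σ_k |c_k| r^k
  = |4|·3^0 + |-1|·3^1 + |4|·3^2 + |4|·3^3 + |3|·3^4
  = 4 + 3 + 36 + 108 + 243 = 394.
This bounds M(r) := max_{|z|=r} |p(z)| from above; equality holds iff all terms c_k z^k can be made to align in phase at a single z on |z|=r.
Part (b). At z = 3 (real, on the circle |z| = r):
  p(3) = (4)·3^0 + (-1)·3^1 + (4)·3^2 + (4)·3^3 + (3)·3^4 = 388.
  |p(3)| = 388.
Check: |p(3)| = 388 ≤ 394 = M_tri(3). ✓ Equality does not hold at z = 3 (the coefficients have mixed signs, so the terms do not all align in phase there).

M_tri(3) = 394; |p(3)| = 388; equality at z=3: no.


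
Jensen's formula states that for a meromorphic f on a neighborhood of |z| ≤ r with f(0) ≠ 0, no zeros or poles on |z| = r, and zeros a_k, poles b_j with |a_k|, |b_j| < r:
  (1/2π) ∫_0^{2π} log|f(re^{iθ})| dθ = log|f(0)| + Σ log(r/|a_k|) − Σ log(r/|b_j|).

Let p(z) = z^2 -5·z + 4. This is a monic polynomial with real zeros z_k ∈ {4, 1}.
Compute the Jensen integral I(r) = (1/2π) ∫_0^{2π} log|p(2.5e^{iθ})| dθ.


Zeros: 1, 4; r = 2.5.
Inside |z| < r: 1. Outside (|z| ≥ r): 4.
p(0) = 4, so log|p(0)| = log(4) = 1.3863.
Apply Jensen: I(r) = log|p(0)| + Σ_k log(r/|z_k|), summed over zeros inside |z| < r.
  log(r/|z_k|) for z_k = 1: log(2.5/1) = 0.9163
  Outside zeros (4) contribute nothing to the Jensen sum.
Sum over inside zeros: 0.9163.
I(r) = log|p(0)| + (inside sum) = 1.3863 + 0.9163 = 2.3026.
Note: since some zeros are outside |z| ≤ r, the simplified n·log(r) form does NOT apply — only the inside zeros contribute.

I(r) ≈ 2.3026.


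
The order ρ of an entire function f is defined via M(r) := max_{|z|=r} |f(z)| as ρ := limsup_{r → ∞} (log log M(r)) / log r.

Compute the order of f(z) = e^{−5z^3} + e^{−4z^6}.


Each summand is entire of order 3 and 6 respectively (as in the single-exponential case). The order of a sum is at most the max of the orders, so ρ ≤ 6. For the lower bound: on |z|=r choose arg z so that -4z^6 is real positive; then |e^{-4z^6}| = e^{4r^6} while |e^{-5z^3}| ≤ e^{5r^3} = o(e^{4r^6}). So |f| ≥ e^{4r^6}(1 − o(1)) and ρ ≥ 6. Hence ρ = max(3, 6) = 6.
Therefore ρ = 6.

Order ρ = 6.


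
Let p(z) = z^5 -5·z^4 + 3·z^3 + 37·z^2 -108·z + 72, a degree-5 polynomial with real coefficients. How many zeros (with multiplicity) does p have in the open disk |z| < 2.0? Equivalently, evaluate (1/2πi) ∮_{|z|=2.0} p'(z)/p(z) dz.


The zeros of p are: (2 + 2i), (2 - 2i), -3, 3, 1.
Their magnitudes are: 2.828, 2.828, 3, 3, 1.
Zeros with |z| < R = 2.0: 1.
Count = 1.
By the argument principle, (1/2πi) ∮_{|z|=R} p'(z)/p(z) dz equals exactly this count.

Number of zeros inside |z| < 2.0: 1.


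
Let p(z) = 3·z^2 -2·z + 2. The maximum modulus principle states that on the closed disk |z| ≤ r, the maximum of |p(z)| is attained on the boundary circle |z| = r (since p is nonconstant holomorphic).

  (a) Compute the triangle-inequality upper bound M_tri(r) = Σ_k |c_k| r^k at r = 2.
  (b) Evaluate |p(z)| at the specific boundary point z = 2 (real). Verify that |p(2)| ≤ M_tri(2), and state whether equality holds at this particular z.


Coefficients: c_0 = 2, c_1 = -2, c_2 = 3. Radius r = 2.
Part (a). Triangle bound: M_tri(r) = Σ_k |c_k| r^k
  = |2|·2^0 + |-2|·2^1 + |3|·2^2
  = 2 + 4 + 12 = 18.
This bounds M(r) := max_{|z|=r} |p(z)| from above; equality holds iff all terms c_k z^k can be made to align in phase at a single z on |z|=r.
Part (b). At z = 2 (real, on the circle |z| = r):
  p(2) = (2)·2^0 + (-2)·2^1 + (3)·2^2 = 10.
  |p(2)| = 10.
Check: |p(2)| = 10 ≤ 18 = M_tri(2). ✓ Equality does not hold at z = 2 (the coefficients have mixed signs, so the terms do not all align in phase there).

M_tri(2) = 18; |p(2)| = 10; equality at z=2: no.


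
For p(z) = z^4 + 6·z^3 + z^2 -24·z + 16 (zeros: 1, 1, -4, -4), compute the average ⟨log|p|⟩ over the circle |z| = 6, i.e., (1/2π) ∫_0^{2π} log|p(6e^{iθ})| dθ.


Zeros: -4, -4, 1, 1; r = 6.
Inside |z| < r: -4, -4, 1, 1. Outside (|z| ≥ r): ∅.
p(0) = 16, so log|p(0)| = log(16) = 2.7726.
Apply Jensen: I(r) = log|p(0)| + Σ_k log(r/|z_k|), summed over zeros inside |z| < r.
  log(r/|z_k|) for z_k = 1: log(6/1) = 1.7918
  log(r/|z_k|) for z_k = 1: log(6/1) = 1.7918
  log(r/|z_k|) for z_k = -4: log(6/4) = 0.4055
  log(r/|z_k|) for z_k = -4: log(6/4) = 0.4055
Sum over inside zeros: 4.3944.
I(r) = log|p(0)| + (inside sum) = 2.7726 + 4.3944 = 7.1670.
Closed form (all zeros inside, monic): I(r) = n·log(r) = 4·log(6) = 7.1670. ✓

I(r) ≈ 7.1670.


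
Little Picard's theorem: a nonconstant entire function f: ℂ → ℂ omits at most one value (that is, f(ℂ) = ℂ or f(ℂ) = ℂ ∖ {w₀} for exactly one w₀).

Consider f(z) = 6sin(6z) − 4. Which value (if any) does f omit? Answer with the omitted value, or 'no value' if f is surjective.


Little Picard bounds the complement of f(ℂ) to at most one point.
sin is entire and surjective onto ℂ: for every w ∈ ℂ, sin(ζ) = w has a solution ζ ∈ ℂ (e.g., via the complex inverse arcsin). With ζ = 6z this gives z = ζ/(6). Then 6·sin(6z) takes every value in 6·ℂ = ℂ, and adding -4 is a bijection of ℂ. So f is surjective and omits no value. (Note: only on the real line is sin bounded by [−1, 1].)

Omitted value: no value.


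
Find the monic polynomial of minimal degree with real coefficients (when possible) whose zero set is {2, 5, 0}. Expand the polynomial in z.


The polynomial is p(z) = ∏_{α ∈ S} (z − α), where S = {2, 5, 0}.
Expanding the product yields: p(z) = z^3 -7·z^2 + 10·z.
The resulting polynomial has degree 3 and real coefficients as required.

p(z) = z^3 -7·z^2 + 10·z.
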